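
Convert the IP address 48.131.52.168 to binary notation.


48 = 00110000
131 = 10000011
52 = 00110100
168 = 10101000
Binary: 00110000.10000011.00110100.10101000


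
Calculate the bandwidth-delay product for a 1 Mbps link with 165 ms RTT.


BDP = bandwidth * RTT
= 1 Mbps * 165 ms
= 1 * 1e6 * 165 / 1000 bits
= 165000 bits
= 20625 bytes
= 20.1416 KB
BDP = 165000 bits (20625 bytes)


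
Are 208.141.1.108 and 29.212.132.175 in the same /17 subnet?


Mask: 255.255.128.0
208.141.1.108 AND mask = 208.141.0.0
29.212.132.175 AND mask = 29.212.128.0
No, different subnets (208.141.0.0 vs 29.212.128.0)


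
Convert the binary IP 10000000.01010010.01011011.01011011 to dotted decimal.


10000000 = 128
01010010 = 82
01011011 = 91
01011011 = 91
IP: 128.82.91.91


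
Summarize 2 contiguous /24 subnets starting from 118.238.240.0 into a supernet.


Original prefix: /24
Number of subnets: 2 = 2^1
New prefix = 24 - 1 = 23
Supernet: 118.238.240.0/23


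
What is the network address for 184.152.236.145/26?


IP:   10111000.10011000.11101100.10010001
Mask: 11111111.11111111.11111111.11000000
AND operation:
Net:  10111000.10011000.11101100.10000000
Network: 184.152.236.128/26


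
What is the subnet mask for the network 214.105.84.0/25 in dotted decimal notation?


/25 means 25 network bits, 7 host bits
Binary: 11111111111111111111111110000000
Mask: 255.255.255.128


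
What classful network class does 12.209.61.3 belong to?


First octet: 12
Binary: 00001100
0xxxxxxx -> Class A (1-126)
Class A, default mask 255.0.0.0 (/8)


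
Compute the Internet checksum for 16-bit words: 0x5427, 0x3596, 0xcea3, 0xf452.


Sum all words (with carry folding):
+ 0x5427 = 0x5427
+ 0x3596 = 0x89bd
+ 0xcea3 = 0x5861
+ 0xf452 = 0x4cb4
One's complement: ~0x4cb4
Checksum = 0xb34b


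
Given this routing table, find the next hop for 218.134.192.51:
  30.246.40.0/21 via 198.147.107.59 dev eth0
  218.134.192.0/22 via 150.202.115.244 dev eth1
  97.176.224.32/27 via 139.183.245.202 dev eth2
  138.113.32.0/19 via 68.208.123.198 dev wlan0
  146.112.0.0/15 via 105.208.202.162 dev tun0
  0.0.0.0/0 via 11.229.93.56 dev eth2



Longest prefix match for 218.134.192.51:
  /21 30.246.40.0: no
  /22 218.134.192.0: MATCH
  /27 97.176.224.32: no
  /19 138.113.32.0: no
  /15 146.112.0.0: no
  /0 0.0.0.0: MATCH
Selected: next-hop 150.202.115.244 via eth1 (matched /22)


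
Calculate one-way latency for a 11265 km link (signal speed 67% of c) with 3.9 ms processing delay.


Speed = 0.67 * 3e5 km/s = 201000 km/s
Propagation delay = 11265 / 201000 = 0.056 s = 56.0448 ms
Processing delay = 3.9 ms
Total one-way latency = 59.9448 ms


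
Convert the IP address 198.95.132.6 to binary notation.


198 = 11000110
95 = 01011111
132 = 10000100
6 = 00000110
Binary: 11000110.01011111.10000100.00000110


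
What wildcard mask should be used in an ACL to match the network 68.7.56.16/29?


Subnet mask: 255.255.255.248
Wildcard = 255.255.255.255 - subnet mask
255 - 255 = 0
255 - 255 = 0
255 - 255 = 0
255 - 248 = 7
Wildcard: 0.0.0.7


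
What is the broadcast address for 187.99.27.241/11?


Network: 187.96.0.0/11
Host bits = 21
Set all host bits to 1:
Broadcast: 187.127.255.255


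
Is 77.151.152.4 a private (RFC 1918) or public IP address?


RFC 1918 private ranges:
  10.0.0.0/8 (10.0.0.0 - 10.255.255.255)
  172.16.0.0/12 (172.16.0.0 - 172.31.255.255)
  192.168.0.0/16 (192.168.0.0 - 192.168.255.255)
Public (not in any RFC 1918 range)


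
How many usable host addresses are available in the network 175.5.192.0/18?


Host bits = 32 - 18 = 14
Total addresses = 2^14 = 16384
Usable = total - 2 (network and broadcast)
Usable hosts: 16382


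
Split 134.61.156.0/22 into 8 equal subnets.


New prefix = 22 + 3 = 25
Each subnet has 128 addresses
  134.61.156.0/25
  134.61.156.128/25
  134.61.157.0/25
  134.61.157.128/25
  134.61.158.0/25
  134.61.158.128/25
  134.61.159.0/25
  134.61.159.128/25
Subnets: 134.61.156.0/25, 134.61.156.128/25, 134.61.157.0/25, 134.61.157.128/25, 134.61.158.0/25, 134.61.158.128/25, 134.61.159.0/25, 134.61.159.128/25


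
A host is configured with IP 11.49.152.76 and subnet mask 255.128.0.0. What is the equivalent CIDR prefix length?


Binary: 11111111.10000000.00000000.00000000
Count leading 1s
Prefix: /9


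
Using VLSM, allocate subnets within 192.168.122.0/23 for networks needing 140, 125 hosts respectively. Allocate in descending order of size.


140 hosts -> /24 (254 usable): 192.168.122.0/24
125 hosts -> /25 (126 usable): 192.168.123.0/25
Allocation: 192.168.122.0/24 (140 hosts, 254 usable); 192.168.123.0/25 (125 hosts, 126 usable)


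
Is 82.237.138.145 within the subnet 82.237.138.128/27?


Subnet network: 82.237.138.128
Test IP AND mask: 82.237.138.128
Yes, 82.237.138.145 is in 82.237.138.128/27


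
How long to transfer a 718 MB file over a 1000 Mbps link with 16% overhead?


Effective throughput = 1000 * (1 - 16/100) = 840 Mbps
File size in Mb = 718 * 8 = 5744 Mb
Time = 5744 / 840
Time = 6.8381 seconds


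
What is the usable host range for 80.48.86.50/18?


Network: 80.48.64.0
Broadcast: 80.48.127.255
First usable = network + 1
Last usable = broadcast - 1
Range: 80.48.64.1 to 80.48.127.254


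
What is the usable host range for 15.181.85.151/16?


Network: 15.181.0.0
Broadcast: 15.181.255.255
First usable = network + 1
Last usable = broadcast - 1
Range: 15.181.0.1 to 15.181.255.254


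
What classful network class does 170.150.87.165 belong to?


First octet: 170
Binary: 10101010
10xxxxxx -> Class B (128-191)
Class B, default mask 255.255.0.0 (/16)


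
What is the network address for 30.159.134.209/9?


IP:   00011110.10011111.10000110.11010001
Mask: 11111111.10000000.00000000.00000000
AND operation:
Net:  00011110.10000000.00000000.00000000
Network: 30.128.0.0/9


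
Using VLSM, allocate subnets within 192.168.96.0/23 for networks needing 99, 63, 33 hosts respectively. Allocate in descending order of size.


99 hosts -> /25 (126 usable): 192.168.96.0/25
63 hosts -> /25 (126 usable): 192.168.96.128/25
33 hosts -> /26 (62 usable): 192.168.97.0/26
Allocation: 192.168.96.0/25 (99 hosts, 126 usable); 192.168.96.128/25 (63 hosts, 126 usable); 192.168.97.0/26 (33 hosts, 62 usable)


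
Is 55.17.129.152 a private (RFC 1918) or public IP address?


RFC 1918 private ranges:
  10.0.0.0/8 (10.0.0.0 - 10.255.255.255)
  172.16.0.0/12 (172.16.0.0 - 172.31.255.255)
  192.168.0.0/16 (192.168.0.0 - 192.168.255.255)
Public (not in any RFC 1918 range)


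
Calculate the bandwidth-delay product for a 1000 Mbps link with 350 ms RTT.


BDP = bandwidth * RTT
= 1000 Mbps * 350 ms
= 1000 * 1e6 * 350 / 1000 bits
= 350000000 bits
= 43750000 bytes
= 42724.6094 KB
BDP = 350000000 bits (43750000 bytes)


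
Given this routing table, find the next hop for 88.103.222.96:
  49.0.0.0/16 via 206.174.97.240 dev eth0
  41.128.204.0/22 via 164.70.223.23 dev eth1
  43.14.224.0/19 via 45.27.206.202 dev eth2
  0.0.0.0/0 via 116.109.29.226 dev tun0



Longest prefix match for 88.103.222.96:
  /16 49.0.0.0: no
  /22 41.128.204.0: no
  /19 43.14.224.0: no
  /0 0.0.0.0: MATCH
Selected: next-hop 116.109.29.226 via tun0 (matched /0)


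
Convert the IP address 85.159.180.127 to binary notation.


85 = 01010101
159 = 10011111
180 = 10110100
127 = 01111111
Binary: 01010101.10011111.10110100.01111111


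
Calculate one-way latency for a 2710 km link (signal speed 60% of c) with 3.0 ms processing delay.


Speed = 0.6 * 3e5 km/s = 180000 km/s
Propagation delay = 2710 / 180000 = 0.0151 s = 15.0556 ms
Processing delay = 3.0 ms
Total one-way latency = 18.0556 ms


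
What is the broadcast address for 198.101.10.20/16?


Network: 198.101.0.0/16
Host bits = 16
Set all host bits to 1:
Broadcast: 198.101.255.255


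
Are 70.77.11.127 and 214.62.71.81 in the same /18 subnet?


Mask: 255.255.192.0
70.77.11.127 AND mask = 70.77.0.0
214.62.71.81 AND mask = 214.62.64.0
No, different subnets (70.77.0.0 vs 214.62.64.0)


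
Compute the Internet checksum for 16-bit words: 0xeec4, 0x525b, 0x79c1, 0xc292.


Sum all words (with carry folding):
+ 0xeec4 = 0xeec4
+ 0x525b = 0x4120
+ 0x79c1 = 0xbae1
+ 0xc292 = 0x7d74
One's complement: ~0x7d74
Checksum = 0x828b


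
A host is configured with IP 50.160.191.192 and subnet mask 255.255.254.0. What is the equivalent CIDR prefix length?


Binary: 11111111.11111111.11111110.00000000
Count leading 1s
Prefix: /23


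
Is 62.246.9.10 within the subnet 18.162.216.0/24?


Subnet network: 18.162.216.0
Test IP AND mask: 62.246.9.0
No, 62.246.9.10 is not in 18.162.216.0/24


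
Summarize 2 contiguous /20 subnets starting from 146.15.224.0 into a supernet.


Original prefix: /20
Number of subnets: 2 = 2^1
New prefix = 20 - 1 = 19
Supernet: 146.15.224.0/19


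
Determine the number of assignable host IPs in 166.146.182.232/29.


Host bits = 32 - 29 = 3
Total addresses = 2^3 = 8
Usable = total - 2 (network and broadcast)
Usable hosts: 6


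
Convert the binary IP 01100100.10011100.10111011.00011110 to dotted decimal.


01100100 = 100
10011100 = 156
10111011 = 187
00011110 = 30
IP: 100.156.187.30


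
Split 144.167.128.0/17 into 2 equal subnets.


New prefix = 17 + 1 = 18
Each subnet has 16384 addresses
  144.167.128.0/18
  144.167.192.0/18
Subnets: 144.167.128.0/18, 144.167.192.0/18


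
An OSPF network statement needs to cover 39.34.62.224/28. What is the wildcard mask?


Subnet mask: 255.255.255.240
Wildcard = 255.255.255.255 - subnet mask
255 - 255 = 0
255 - 255 = 0
255 - 255 = 0
255 - 240 = 15
Wildcard: 0.0.0.15


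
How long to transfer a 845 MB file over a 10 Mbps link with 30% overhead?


Effective throughput = 10 * (1 - 30/100) = 7 Mbps
File size in Mb = 845 * 8 = 6760 Mb
Time = 6760 / 7
Time = 965.7143 seconds


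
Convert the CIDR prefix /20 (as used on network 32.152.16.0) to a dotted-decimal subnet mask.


/20 means 20 network bits, 12 host bits
Binary: 11111111111111111111000000000000
Mask: 255.255.240.0


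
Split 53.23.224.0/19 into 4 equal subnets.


New prefix = 19 + 2 = 21
Each subnet has 2048 addresses
  53.23.224.0/21
  53.23.232.0/21
  53.23.240.0/21
  53.23.248.0/21
Subnets: 53.23.224.0/21, 53.23.232.0/21, 53.23.240.0/21, 53.23.248.0/21


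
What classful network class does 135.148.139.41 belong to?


First octet: 135
Binary: 10000111
10xxxxxx -> Class B (128-191)
Class B, default mask 255.255.0.0 (/16)


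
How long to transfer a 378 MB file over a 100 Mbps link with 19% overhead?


Effective throughput = 100 * (1 - 19/100) = 81 Mbps
File size in Mb = 378 * 8 = 3024 Mb
Time = 3024 / 81
Time = 37.3333 seconds


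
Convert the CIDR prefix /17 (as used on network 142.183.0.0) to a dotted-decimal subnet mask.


/17 means 17 network bits, 15 host bits
Binary: 11111111111111111000000000000000
Mask: 255.255.128.0


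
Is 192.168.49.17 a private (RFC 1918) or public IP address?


RFC 1918 private ranges:
  10.0.0.0/8 (10.0.0.0 - 10.255.255.255)
  172.16.0.0/12 (172.16.0.0 - 172.31.255.255)
  192.168.0.0/16 (192.168.0.0 - 192.168.255.255)
Private (in 192.168.0.0/16)


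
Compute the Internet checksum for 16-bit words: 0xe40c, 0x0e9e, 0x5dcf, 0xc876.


Sum all words (with carry folding):
+ 0xe40c = 0xe40c
+ 0x0e9e = 0xf2aa
+ 0x5dcf = 0x507a
+ 0xc876 = 0x18f1
One's complement: ~0x18f1
Checksum = 0xe70e


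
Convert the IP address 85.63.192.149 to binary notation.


85 = 01010101
63 = 00111111
192 = 11000000
149 = 10010101
Binary: 01010101.00111111.11000000.10010101


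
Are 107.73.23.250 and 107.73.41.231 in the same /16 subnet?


Mask: 255.255.0.0
107.73.23.250 AND mask = 107.73.0.0
107.73.41.231 AND mask = 107.73.0.0
Yes, same subnet (107.73.0.0)


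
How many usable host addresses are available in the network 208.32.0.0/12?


Host bits = 32 - 12 = 20
Total addresses = 2^20 = 1048576
Usable = total - 2 (network and broadcast)
Usable hosts: 1048574


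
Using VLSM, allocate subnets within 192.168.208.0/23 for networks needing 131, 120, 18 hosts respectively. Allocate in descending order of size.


131 hosts -> /24 (254 usable): 192.168.208.0/24
120 hosts -> /25 (126 usable): 192.168.209.0/25
18 hosts -> /27 (30 usable): 192.168.209.128/27
Allocation: 192.168.208.0/24 (131 hosts, 254 usable); 192.168.209.0/25 (120 hosts, 126 usable); 192.168.209.128/27 (18 hosts, 30 usable)


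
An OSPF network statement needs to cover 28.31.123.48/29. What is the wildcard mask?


Subnet mask: 255.255.255.248
Wildcard = 255.255.255.255 - subnet mask
255 - 255 = 0
255 - 255 = 0
255 - 255 = 0
255 - 248 = 7
Wildcard: 0.0.0.7


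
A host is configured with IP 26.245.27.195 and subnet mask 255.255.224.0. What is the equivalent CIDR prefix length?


Binary: 11111111.11111111.11100000.00000000
Count leading 1s
Prefix: /19


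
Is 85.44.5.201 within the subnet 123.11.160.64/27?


Subnet network: 123.11.160.64
Test IP AND mask: 85.44.5.192
No, 85.44.5.201 is not in 123.11.160.64/27


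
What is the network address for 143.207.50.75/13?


IP:   10001111.11001111.00110010.01001011
Mask: 11111111.11111000.00000000.00000000
AND operation:
Net:  10001111.11001000.00000000.00000000
Network: 143.200.0.0/13


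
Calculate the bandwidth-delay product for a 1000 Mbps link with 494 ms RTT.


BDP = bandwidth * RTT
= 1000 Mbps * 494 ms
= 1000 * 1e6 * 494 / 1000 bits
= 494000000 bits
= 61750000 bytes
= 60302.7344 KB
BDP = 494000000 bits (61750000 bytes)


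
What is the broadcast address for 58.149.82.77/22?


Network: 58.149.80.0/22
Host bits = 10
Set all host bits to 1:
Broadcast: 58.149.83.255


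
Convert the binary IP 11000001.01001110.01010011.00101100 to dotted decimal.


11000001 = 193
01001110 = 78
01010011 = 83
00101100 = 44
IP: 193.78.83.44


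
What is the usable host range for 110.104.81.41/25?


Network: 110.104.81.0
Broadcast: 110.104.81.127
First usable = network + 1
Last usable = broadcast - 1
Range: 110.104.81.1 to 110.104.81.126


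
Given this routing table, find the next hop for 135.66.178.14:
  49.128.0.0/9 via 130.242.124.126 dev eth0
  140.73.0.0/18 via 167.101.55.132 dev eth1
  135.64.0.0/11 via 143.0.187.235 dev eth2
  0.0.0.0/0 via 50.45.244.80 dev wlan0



Longest prefix match for 135.66.178.14:
  /9 49.128.0.0: no
  /18 140.73.0.0: no
  /11 135.64.0.0: MATCH
  /0 0.0.0.0: MATCH
Selected: next-hop 143.0.187.235 via eth2 (matched /11)


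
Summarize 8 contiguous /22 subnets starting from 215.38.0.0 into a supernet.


Original prefix: /22
Number of subnets: 8 = 2^3
New prefix = 22 - 3 = 19
Supernet: 215.38.0.0/19


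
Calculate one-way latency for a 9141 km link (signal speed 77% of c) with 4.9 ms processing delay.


Speed = 0.77 * 3e5 km/s = 231000 km/s
Propagation delay = 9141 / 231000 = 0.0396 s = 39.5714 ms
Processing delay = 4.9 ms
Total one-way latency = 44.4714 ms


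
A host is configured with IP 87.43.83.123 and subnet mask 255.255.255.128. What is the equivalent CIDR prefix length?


Binary: 11111111.11111111.11111111.10000000
Count leading 1s
Prefix: /25


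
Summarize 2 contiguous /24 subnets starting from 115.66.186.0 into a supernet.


Original prefix: /24
Number of subnets: 2 = 2^1
New prefix = 24 - 1 = 23
Supernet: 115.66.186.0/23


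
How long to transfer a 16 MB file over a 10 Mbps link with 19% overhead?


Effective throughput = 10 * (1 - 19/100) = 8.1 Mbps
File size in Mb = 16 * 8 = 128 Mb
Time = 128 / 8.1
Time = 15.8025 seconds


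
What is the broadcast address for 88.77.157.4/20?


Network: 88.77.144.0/20
Host bits = 12
Set all host bits to 1:
Broadcast: 88.77.159.255


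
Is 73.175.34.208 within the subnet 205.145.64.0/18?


Subnet network: 205.145.64.0
Test IP AND mask: 73.175.0.0
No, 73.175.34.208 is not in 205.145.64.0/18


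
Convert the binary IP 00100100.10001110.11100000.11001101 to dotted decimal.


00100100 = 36
10001110 = 142
11100000 = 224
11001101 = 205
IP: 36.142.224.205


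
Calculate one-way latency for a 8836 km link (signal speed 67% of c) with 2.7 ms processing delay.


Speed = 0.67 * 3e5 km/s = 201000 km/s
Propagation delay = 8836 / 201000 = 0.044 s = 43.9602 ms
Processing delay = 2.7 ms
Total one-way latency = 46.6602 ms


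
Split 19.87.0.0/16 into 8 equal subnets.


New prefix = 16 + 3 = 19
Each subnet has 8192 addresses
  19.87.0.0/19
  19.87.32.0/19
  19.87.64.0/19
  19.87.96.0/19
  19.87.128.0/19
  19.87.160.0/19
  19.87.192.0/19
  19.87.224.0/19
Subnets: 19.87.0.0/19, 19.87.32.0/19, 19.87.64.0/19, 19.87.96.0/19, 19.87.128.0/19, 19.87.160.0/19, 19.87.192.0/19, 19.87.224.0/19


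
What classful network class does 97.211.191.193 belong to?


First octet: 97
Binary: 01100001
0xxxxxxx -> Class A (1-126)
Class A, default mask 255.0.0.0 (/8)


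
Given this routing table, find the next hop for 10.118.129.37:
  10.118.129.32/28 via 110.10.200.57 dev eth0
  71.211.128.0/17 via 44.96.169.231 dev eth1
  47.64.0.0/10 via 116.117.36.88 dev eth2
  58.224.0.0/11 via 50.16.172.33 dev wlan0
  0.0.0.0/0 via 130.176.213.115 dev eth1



Longest prefix match for 10.118.129.37:
  /28 10.118.129.32: MATCH
  /17 71.211.128.0: no
  /10 47.64.0.0: no
  /11 58.224.0.0: no
  /0 0.0.0.0: MATCH
Selected: next-hop 110.10.200.57 via eth0 (matched /28)


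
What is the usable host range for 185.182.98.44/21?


Network: 185.182.96.0
Broadcast: 185.182.103.255
First usable = network + 1
Last usable = broadcast - 1
Range: 185.182.96.1 to 185.182.103.254


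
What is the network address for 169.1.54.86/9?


IP:   10101001.00000001.00110110.01010110
Mask: 11111111.10000000.00000000.00000000
AND operation:
Net:  10101001.00000000.00000000.00000000
Network: 169.0.0.0/9


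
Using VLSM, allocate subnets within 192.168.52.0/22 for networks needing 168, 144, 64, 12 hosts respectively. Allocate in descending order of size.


168 hosts -> /24 (254 usable): 192.168.52.0/24
144 hosts -> /24 (254 usable): 192.168.53.0/24
64 hosts -> /25 (126 usable): 192.168.54.0/25
12 hosts -> /28 (14 usable): 192.168.54.128/28
Allocation: 192.168.52.0/24 (168 hosts, 254 usable); 192.168.53.0/24 (144 hosts, 254 usable); 192.168.54.0/25 (64 hosts, 126 usable); 192.168.54.128/28 (12 hosts, 14 usable)


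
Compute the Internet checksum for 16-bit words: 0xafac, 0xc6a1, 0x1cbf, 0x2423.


Sum all words (with carry folding):
+ 0xafac = 0xafac
+ 0xc6a1 = 0x764e
+ 0x1cbf = 0x930d
+ 0x2423 = 0xb730
One's complement: ~0xb730
Checksum = 0x48cf


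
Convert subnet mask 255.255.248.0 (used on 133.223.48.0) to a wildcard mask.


Subnet mask: 255.255.248.0
Wildcard = 255.255.255.255 - subnet mask
255 - 255 = 0
255 - 255 = 0
255 - 248 = 7
255 - 0 = 255
Wildcard: 0.0.7.255


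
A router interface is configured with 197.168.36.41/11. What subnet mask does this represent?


/11 means 11 network bits, 21 host bits
Binary: 11111111111000000000000000000000
Mask: 255.224.0.0


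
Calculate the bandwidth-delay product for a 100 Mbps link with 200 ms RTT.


BDP = bandwidth * RTT
= 100 Mbps * 200 ms
= 100 * 1e6 * 200 / 1000 bits
= 20000000 bits
= 2500000 bytes
= 2441.4062 KB
BDP = 20000000 bits (2500000 bytes)


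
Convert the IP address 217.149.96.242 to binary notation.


217 = 11011001
149 = 10010101
96 = 01100000
242 = 11110010
Binary: 11011001.10010101.01100000.11110010


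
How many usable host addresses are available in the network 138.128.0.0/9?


Host bits = 32 - 9 = 23
Total addresses = 2^23 = 8388608
Usable = total - 2 (network and broadcast)
Usable hosts: 8388606


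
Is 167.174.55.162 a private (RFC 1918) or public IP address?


RFC 1918 private ranges:
  10.0.0.0/8 (10.0.0.0 - 10.255.255.255)
  172.16.0.0/12 (172.16.0.0 - 172.31.255.255)
  192.168.0.0/16 (192.168.0.0 - 192.168.255.255)
Public (not in any RFC 1918 range)


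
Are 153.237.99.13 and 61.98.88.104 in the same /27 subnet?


Mask: 255.255.255.224
153.237.99.13 AND mask = 153.237.99.0
61.98.88.104 AND mask = 61.98.88.96
No, different subnets (153.237.99.0 vs 61.98.88.96)


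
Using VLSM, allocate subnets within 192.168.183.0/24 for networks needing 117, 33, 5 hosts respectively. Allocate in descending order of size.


117 hosts -> /25 (126 usable): 192.168.183.0/25
33 hosts -> /26 (62 usable): 192.168.183.128/26
5 hosts -> /29 (6 usable): 192.168.183.192/29
Allocation: 192.168.183.0/25 (117 hosts, 126 usable); 192.168.183.128/26 (33 hosts, 62 usable); 192.168.183.192/29 (5 hosts, 6 usable)


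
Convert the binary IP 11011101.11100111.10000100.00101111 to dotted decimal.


11011101 = 221
11100111 = 231
10000100 = 132
00101111 = 47
IP: 221.231.132.47


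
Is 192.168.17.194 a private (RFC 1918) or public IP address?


RFC 1918 private ranges:
  10.0.0.0/8 (10.0.0.0 - 10.255.255.255)
  172.16.0.0/12 (172.16.0.0 - 172.31.255.255)
  192.168.0.0/16 (192.168.0.0 - 192.168.255.255)
Private (in 192.168.0.0/16)


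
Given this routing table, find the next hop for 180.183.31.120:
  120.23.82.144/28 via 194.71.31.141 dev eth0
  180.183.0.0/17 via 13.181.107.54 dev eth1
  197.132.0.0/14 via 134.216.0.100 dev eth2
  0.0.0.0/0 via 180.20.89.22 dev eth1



Longest prefix match for 180.183.31.120:
  /28 120.23.82.144: no
  /17 180.183.0.0: MATCH
  /14 197.132.0.0: no
  /0 0.0.0.0: MATCH
Selected: next-hop 13.181.107.54 via eth1 (matched /17)


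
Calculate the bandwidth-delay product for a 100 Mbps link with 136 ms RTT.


BDP = bandwidth * RTT
= 100 Mbps * 136 ms
= 100 * 1e6 * 136 / 1000 bits
= 13600000 bits
= 1700000 bytes
= 1660.1562 KB
BDP = 13600000 bits (1700000 bytes)


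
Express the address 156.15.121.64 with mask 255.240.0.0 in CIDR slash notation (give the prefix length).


Binary: 11111111.11110000.00000000.00000000
Count leading 1s
Prefix: /12


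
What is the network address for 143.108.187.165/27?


IP:   10001111.01101100.10111011.10100101
Mask: 11111111.11111111.11111111.11100000
AND operation:
Net:  10001111.01101100.10111011.10100000
Network: 143.108.187.160/27


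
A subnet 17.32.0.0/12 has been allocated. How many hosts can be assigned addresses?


Host bits = 32 - 12 = 20
Total addresses = 2^20 = 1048576
Usable = total - 2 (network and broadcast)
Usable hosts: 1048574


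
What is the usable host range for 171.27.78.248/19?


Network: 171.27.64.0
Broadcast: 171.27.95.255
First usable = network + 1
Last usable = broadcast - 1
Range: 171.27.64.1 to 171.27.95.254


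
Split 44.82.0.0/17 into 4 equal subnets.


New prefix = 17 + 2 = 19
Each subnet has 8192 addresses
  44.82.0.0/19
  44.82.32.0/19
  44.82.64.0/19
  44.82.96.0/19
Subnets: 44.82.0.0/19, 44.82.32.0/19, 44.82.64.0/19, 44.82.96.0/19


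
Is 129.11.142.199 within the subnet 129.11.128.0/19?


Subnet network: 129.11.128.0
Test IP AND mask: 129.11.128.0
Yes, 129.11.142.199 is in 129.11.128.0/19


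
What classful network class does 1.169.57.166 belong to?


First octet: 1
Binary: 00000001
0xxxxxxx -> Class A (1-126)
Class A, default mask 255.0.0.0 (/8)


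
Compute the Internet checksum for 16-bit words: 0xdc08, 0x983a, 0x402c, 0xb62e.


Sum all words (with carry folding):
+ 0xdc08 = 0xdc08
+ 0x983a = 0x7443
+ 0x402c = 0xb46f
+ 0xb62e = 0x6a9e
One's complement: ~0x6a9e
Checksum = 0x9561


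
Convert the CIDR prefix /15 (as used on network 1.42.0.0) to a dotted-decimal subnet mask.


/15 means 15 network bits, 17 host bits
Binary: 11111111111111100000000000000000
Mask: 255.254.0.0


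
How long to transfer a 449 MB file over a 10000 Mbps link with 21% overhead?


Effective throughput = 10000 * (1 - 21/100) = 7900 Mbps
File size in Mb = 449 * 8 = 3592 Mb
Time = 3592 / 7900
Time = 0.4547 seconds


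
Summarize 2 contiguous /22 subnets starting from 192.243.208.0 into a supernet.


Original prefix: /22
Number of subnets: 2 = 2^1
New prefix = 22 - 1 = 21
Supernet: 192.243.208.0/21


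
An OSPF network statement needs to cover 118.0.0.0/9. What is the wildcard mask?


Subnet mask: 255.128.0.0
Wildcard = 255.255.255.255 - subnet mask
255 - 255 = 0
255 - 128 = 127
255 - 0 = 255
255 - 0 = 255
Wildcard: 0.127.255.255


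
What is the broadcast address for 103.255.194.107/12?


Network: 103.240.0.0/12
Host bits = 20
Set all host bits to 1:
Broadcast: 103.255.255.255


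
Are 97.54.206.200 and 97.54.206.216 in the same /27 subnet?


Mask: 255.255.255.224
97.54.206.200 AND mask = 97.54.206.192
97.54.206.216 AND mask = 97.54.206.192
Yes, same subnet (97.54.206.192)


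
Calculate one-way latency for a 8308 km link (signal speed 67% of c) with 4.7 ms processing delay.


Speed = 0.67 * 3e5 km/s = 201000 km/s
Propagation delay = 8308 / 201000 = 0.0413 s = 41.3333 ms
Processing delay = 4.7 ms
Total one-way latency = 46.0333 ms


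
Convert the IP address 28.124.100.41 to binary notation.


28 = 00011100
124 = 01111100
100 = 01100100
41 = 00101001
Binary: 00011100.01111100.01100100.00101001


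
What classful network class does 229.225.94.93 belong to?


First octet: 229
Binary: 11100101
1110xxxx -> Class D (224-239)
Class D (multicast), default mask N/A


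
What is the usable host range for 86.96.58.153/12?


Network: 86.96.0.0
Broadcast: 86.111.255.255
First usable = network + 1
Last usable = broadcast - 1
Range: 86.96.0.1 to 86.111.255.254


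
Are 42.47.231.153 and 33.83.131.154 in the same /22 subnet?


Mask: 255.255.252.0
42.47.231.153 AND mask = 42.47.228.0
33.83.131.154 AND mask = 33.83.128.0
No, different subnets (42.47.228.0 vs 33.83.128.0)


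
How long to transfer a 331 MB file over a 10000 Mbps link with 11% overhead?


Effective throughput = 10000 * (1 - 11/100) = 8900 Mbps
File size in Mb = 331 * 8 = 2648 Mb
Time = 2648 / 8900
Time = 0.2975 seconds


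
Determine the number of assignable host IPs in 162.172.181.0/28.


Host bits = 32 - 28 = 4
Total addresses = 2^4 = 16
Usable = total - 2 (network and broadcast)
Usable hosts: 14


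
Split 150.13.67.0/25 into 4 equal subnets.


New prefix = 25 + 2 = 27
Each subnet has 32 addresses
  150.13.67.0/27
  150.13.67.32/27
  150.13.67.64/27
  150.13.67.96/27
Subnets: 150.13.67.0/27, 150.13.67.32/27, 150.13.67.64/27, 150.13.67.96/27


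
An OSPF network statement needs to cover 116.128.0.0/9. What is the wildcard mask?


Subnet mask: 255.128.0.0
Wildcard = 255.255.255.255 - subnet mask
255 - 255 = 0
255 - 128 = 127
255 - 0 = 255
255 - 0 = 255
Wildcard: 0.127.255.255


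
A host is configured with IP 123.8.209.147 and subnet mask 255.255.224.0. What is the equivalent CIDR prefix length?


Binary: 11111111.11111111.11100000.00000000
Count leading 1s
Prefix: /19


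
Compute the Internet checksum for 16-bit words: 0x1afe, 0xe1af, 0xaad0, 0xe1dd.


Sum all words (with carry folding):
+ 0x1afe = 0x1afe
+ 0xe1af = 0xfcad
+ 0xaad0 = 0xa77e
+ 0xe1dd = 0x895c
One's complement: ~0x895c
Checksum = 0x76a3


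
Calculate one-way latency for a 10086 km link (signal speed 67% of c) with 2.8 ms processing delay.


Speed = 0.67 * 3e5 km/s = 201000 km/s
Propagation delay = 10086 / 201000 = 0.0502 s = 50.1791 ms
Processing delay = 2.8 ms
Total one-way latency = 52.9791 ms


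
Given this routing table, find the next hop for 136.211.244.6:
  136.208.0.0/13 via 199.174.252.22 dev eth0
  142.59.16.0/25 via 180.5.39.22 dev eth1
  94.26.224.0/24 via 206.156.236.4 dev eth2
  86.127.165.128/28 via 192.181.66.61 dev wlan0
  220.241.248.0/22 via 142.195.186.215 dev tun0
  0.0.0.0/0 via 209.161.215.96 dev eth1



Longest prefix match for 136.211.244.6:
  /13 136.208.0.0: MATCH
  /25 142.59.16.0: no
  /24 94.26.224.0: no
  /28 86.127.165.128: no
  /22 220.241.248.0: no
  /0 0.0.0.0: MATCH
Selected: next-hop 199.174.252.22 via eth0 (matched /13)


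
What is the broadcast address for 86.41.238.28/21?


Network: 86.41.232.0/21
Host bits = 11
Set all host bits to 1:
Broadcast: 86.41.239.255


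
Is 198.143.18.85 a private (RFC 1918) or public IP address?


RFC 1918 private ranges:
  10.0.0.0/8 (10.0.0.0 - 10.255.255.255)
  172.16.0.0/12 (172.16.0.0 - 172.31.255.255)
  192.168.0.0/16 (192.168.0.0 - 192.168.255.255)
Public (not in any RFC 1918 range)


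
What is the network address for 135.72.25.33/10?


IP:   10000111.01001000.00011001.00100001
Mask: 11111111.11000000.00000000.00000000
AND operation:
Net:  10000111.01000000.00000000.00000000
Network: 135.64.0.0/10


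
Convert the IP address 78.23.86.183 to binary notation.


78 = 01001110
23 = 00010111
86 = 01010110
183 = 10110111
Binary: 01001110.00010111.01010110.10110111


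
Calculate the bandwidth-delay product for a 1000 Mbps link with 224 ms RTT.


BDP = bandwidth * RTT
= 1000 Mbps * 224 ms
= 1000 * 1e6 * 224 / 1000 bits
= 224000000 bits
= 28000000 bytes
= 27343.75 KB
BDP = 224000000 bits (28000000 bytes)


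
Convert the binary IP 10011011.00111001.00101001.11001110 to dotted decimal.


10011011 = 155
00111001 = 57
00101001 = 41
11001110 = 206
IP: 155.57.41.206


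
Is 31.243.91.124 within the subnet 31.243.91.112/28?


Subnet network: 31.243.91.112
Test IP AND mask: 31.243.91.112
Yes, 31.243.91.124 is in 31.243.91.112/28


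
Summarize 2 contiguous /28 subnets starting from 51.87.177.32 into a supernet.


Original prefix: /28
Number of subnets: 2 = 2^1
New prefix = 28 - 1 = 27
Supernet: 51.87.177.32/27


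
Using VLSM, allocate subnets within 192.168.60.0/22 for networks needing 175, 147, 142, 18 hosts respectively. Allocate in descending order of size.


175 hosts -> /24 (254 usable): 192.168.60.0/24
147 hosts -> /24 (254 usable): 192.168.61.0/24
142 hosts -> /24 (254 usable): 192.168.62.0/24
18 hosts -> /27 (30 usable): 192.168.63.0/27
Allocation: 192.168.60.0/24 (175 hosts, 254 usable); 192.168.61.0/24 (147 hosts, 254 usable); 192.168.62.0/24 (142 hosts, 254 usable); 192.168.63.0/27 (18 hosts, 30 usable)


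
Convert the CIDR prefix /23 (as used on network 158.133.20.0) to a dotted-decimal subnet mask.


/23 means 23 network bits, 9 host bits
Binary: 11111111111111111111111000000000
Mask: 255.255.254.0


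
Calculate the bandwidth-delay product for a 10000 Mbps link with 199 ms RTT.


BDP = bandwidth * RTT
= 10000 Mbps * 199 ms
= 10000 * 1e6 * 199 / 1000 bits
= 1990000000 bits
= 248750000 bytes
= 242919.9219 KB
BDP = 1990000000 bits (248750000 bytes)


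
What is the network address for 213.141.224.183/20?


IP:   11010101.10001101.11100000.10110111
Mask: 11111111.11111111.11110000.00000000
AND operation:
Net:  11010101.10001101.11100000.00000000
Network: 213.141.224.0/20


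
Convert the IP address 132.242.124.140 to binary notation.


132 = 10000100
242 = 11110010
124 = 01111100
140 = 10001100
Binary: 10000100.11110010.01111100.10001100


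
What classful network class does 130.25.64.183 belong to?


First octet: 130
Binary: 10000010
10xxxxxx -> Class B (128-191)
Class B, default mask 255.255.0.0 (/16)


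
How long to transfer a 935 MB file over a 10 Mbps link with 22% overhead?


Effective throughput = 10 * (1 - 22/100) = 7.8 Mbps
File size in Mb = 935 * 8 = 7480 Mb
Time = 7480 / 7.8
Time = 958.9744 seconds


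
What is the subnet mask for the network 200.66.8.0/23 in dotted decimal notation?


/23 means 23 network bits, 9 host bits
Binary: 11111111111111111111111000000000
Mask: 255.255.254.0


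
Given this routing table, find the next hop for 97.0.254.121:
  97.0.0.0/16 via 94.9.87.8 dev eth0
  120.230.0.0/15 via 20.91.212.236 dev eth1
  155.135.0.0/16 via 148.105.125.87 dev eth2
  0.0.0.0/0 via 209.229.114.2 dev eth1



Longest prefix match for 97.0.254.121:
  /16 97.0.0.0: MATCH
  /15 120.230.0.0: no
  /16 155.135.0.0: no
  /0 0.0.0.0: MATCH
Selected: next-hop 94.9.87.8 via eth0 (matched /16)


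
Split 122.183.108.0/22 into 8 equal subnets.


New prefix = 22 + 3 = 25
Each subnet has 128 addresses
  122.183.108.0/25
  122.183.108.128/25
  122.183.109.0/25
  122.183.109.128/25
  122.183.110.0/25
  122.183.110.128/25
  122.183.111.0/25
  122.183.111.128/25
Subnets: 122.183.108.0/25, 122.183.108.128/25, 122.183.109.0/25, 122.183.109.128/25, 122.183.110.0/25, 122.183.110.128/25, 122.183.111.0/25, 122.183.111.128/25


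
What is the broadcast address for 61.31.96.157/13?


Network: 61.24.0.0/13
Host bits = 19
Set all host bits to 1:
Broadcast: 61.31.255.255


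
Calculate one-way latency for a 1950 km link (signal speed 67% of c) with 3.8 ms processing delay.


Speed = 0.67 * 3e5 km/s = 201000 km/s
Propagation delay = 1950 / 201000 = 0.0097 s = 9.7015 ms
Processing delay = 3.8 ms
Total one-way latency = 13.5015 ms


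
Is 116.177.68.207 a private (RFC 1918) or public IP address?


RFC 1918 private ranges:
  10.0.0.0/8 (10.0.0.0 - 10.255.255.255)
  172.16.0.0/12 (172.16.0.0 - 172.31.255.255)
  192.168.0.0/16 (192.168.0.0 - 192.168.255.255)
Public (not in any RFC 1918 range)


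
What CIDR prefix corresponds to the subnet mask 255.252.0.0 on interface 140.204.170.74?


Binary: 11111111.11111100.00000000.00000000
Count leading 1s
Prefix: /14


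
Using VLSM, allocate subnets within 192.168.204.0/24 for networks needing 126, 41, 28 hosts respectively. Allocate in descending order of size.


126 hosts -> /25 (126 usable): 192.168.204.0/25
41 hosts -> /26 (62 usable): 192.168.204.128/26
28 hosts -> /27 (30 usable): 192.168.204.192/27
Allocation: 192.168.204.0/25 (126 hosts, 126 usable); 192.168.204.128/26 (41 hosts, 62 usable); 192.168.204.192/27 (28 hosts, 30 usable)


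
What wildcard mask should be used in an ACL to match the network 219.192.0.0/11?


Subnet mask: 255.224.0.0
Wildcard = 255.255.255.255 - subnet mask
255 - 255 = 0
255 - 224 = 31
255 - 0 = 255
255 - 0 = 255
Wildcard: 0.31.255.255


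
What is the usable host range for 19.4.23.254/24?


Network: 19.4.23.0
Broadcast: 19.4.23.255
First usable = network + 1
Last usable = broadcast - 1
Range: 19.4.23.1 to 19.4.23.254


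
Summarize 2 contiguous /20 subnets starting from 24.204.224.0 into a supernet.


Original prefix: /20
Number of subnets: 2 = 2^1
New prefix = 20 - 1 = 19
Supernet: 24.204.224.0/19


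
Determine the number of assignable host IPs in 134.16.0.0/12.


Host bits = 32 - 12 = 20
Total addresses = 2^20 = 1048576
Usable = total - 2 (network and broadcast)
Usable hosts: 1048574


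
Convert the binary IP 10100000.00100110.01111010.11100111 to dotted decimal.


10100000 = 160
00100110 = 38
01111010 = 122
11100111 = 231
IP: 160.38.122.231


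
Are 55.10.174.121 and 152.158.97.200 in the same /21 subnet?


Mask: 255.255.248.0
55.10.174.121 AND mask = 55.10.168.0
152.158.97.200 AND mask = 152.158.96.0
No, different subnets (55.10.168.0 vs 152.158.96.0)


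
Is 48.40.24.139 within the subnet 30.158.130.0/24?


Subnet network: 30.158.130.0
Test IP AND mask: 48.40.24.0
No, 48.40.24.139 is not in 30.158.130.0/24


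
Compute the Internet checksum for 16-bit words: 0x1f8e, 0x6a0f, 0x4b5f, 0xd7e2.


Sum all words (with carry folding):
+ 0x1f8e = 0x1f8e
+ 0x6a0f = 0x899d
+ 0x4b5f = 0xd4fc
+ 0xd7e2 = 0xacdf
One's complement: ~0xacdf
Checksum = 0x5320


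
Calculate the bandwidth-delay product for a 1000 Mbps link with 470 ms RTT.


BDP = bandwidth * RTT
= 1000 Mbps * 470 ms
= 1000 * 1e6 * 470 / 1000 bits
= 470000000 bits
= 58750000 bytes
= 57373.0469 KB
BDP = 470000000 bits (58750000 bytes)


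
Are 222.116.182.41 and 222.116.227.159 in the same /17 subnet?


Mask: 255.255.128.0
222.116.182.41 AND mask = 222.116.128.0
222.116.227.159 AND mask = 222.116.128.0
Yes, same subnet (222.116.128.0)


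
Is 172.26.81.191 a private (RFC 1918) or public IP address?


RFC 1918 private ranges:
  10.0.0.0/8 (10.0.0.0 - 10.255.255.255)
  172.16.0.0/12 (172.16.0.0 - 172.31.255.255)
  192.168.0.0/16 (192.168.0.0 - 192.168.255.255)
Private (in 172.16.0.0/12)


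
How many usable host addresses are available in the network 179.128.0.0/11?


Host bits = 32 - 11 = 21
Total addresses = 2^21 = 2097152
Usable = total - 2 (network and broadcast)
Usable hosts: 2097150


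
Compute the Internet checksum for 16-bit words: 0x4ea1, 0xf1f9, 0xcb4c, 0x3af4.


Sum all words (with carry folding):
+ 0x4ea1 = 0x4ea1
+ 0xf1f9 = 0x409b
+ 0xcb4c = 0x0be8
+ 0x3af4 = 0x46dc
One's complement: ~0x46dc
Checksum = 0xb923


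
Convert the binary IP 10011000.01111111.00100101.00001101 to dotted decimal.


10011000 = 152
01111111 = 127
00100101 = 37
00001101 = 13
IP: 152.127.37.13


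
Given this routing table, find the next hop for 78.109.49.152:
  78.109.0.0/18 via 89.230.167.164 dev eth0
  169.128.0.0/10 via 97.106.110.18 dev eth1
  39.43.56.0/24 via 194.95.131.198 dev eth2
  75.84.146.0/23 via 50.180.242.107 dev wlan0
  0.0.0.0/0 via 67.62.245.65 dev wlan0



Longest prefix match for 78.109.49.152:
  /18 78.109.0.0: MATCH
  /10 169.128.0.0: no
  /24 39.43.56.0: no
  /23 75.84.146.0: no
  /0 0.0.0.0: MATCH
Selected: next-hop 89.230.167.164 via eth0 (matched /18)


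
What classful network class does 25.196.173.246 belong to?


First octet: 25
Binary: 00011001
0xxxxxxx -> Class A (1-126)
Class A, default mask 255.0.0.0 (/8)


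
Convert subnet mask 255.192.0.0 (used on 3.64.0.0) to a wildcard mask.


Subnet mask: 255.192.0.0
Wildcard = 255.255.255.255 - subnet mask
255 - 255 = 0
255 - 192 = 63
255 - 0 = 255
255 - 0 = 255
Wildcard: 0.63.255.255


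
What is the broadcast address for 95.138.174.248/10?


Network: 95.128.0.0/10
Host bits = 22
Set all host bits to 1:
Broadcast: 95.191.255.255


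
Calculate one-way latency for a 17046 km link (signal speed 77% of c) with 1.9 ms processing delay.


Speed = 0.77 * 3e5 km/s = 231000 km/s
Propagation delay = 17046 / 231000 = 0.0738 s = 73.7922 ms
Processing delay = 1.9 ms
Total one-way latency = 75.6922 ms


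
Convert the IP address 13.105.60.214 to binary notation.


13 = 00001101
105 = 01101001
60 = 00111100
214 = 11010110
Binary: 00001101.01101001.00111100.11010110


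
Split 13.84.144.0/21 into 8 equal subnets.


New prefix = 21 + 3 = 24
Each subnet has 256 addresses
  13.84.144.0/24
  13.84.145.0/24
  13.84.146.0/24
  13.84.147.0/24
  13.84.148.0/24
  13.84.149.0/24
  13.84.150.0/24
  13.84.151.0/24
Subnets: 13.84.144.0/24, 13.84.145.0/24, 13.84.146.0/24, 13.84.147.0/24, 13.84.148.0/24, 13.84.149.0/24, 13.84.150.0/24, 13.84.151.0/24


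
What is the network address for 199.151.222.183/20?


IP:   11000111.10010111.11011110.10110111
Mask: 11111111.11111111.11110000.00000000
AND operation:
Net:  11000111.10010111.11010000.00000000
Network: 199.151.208.0/20


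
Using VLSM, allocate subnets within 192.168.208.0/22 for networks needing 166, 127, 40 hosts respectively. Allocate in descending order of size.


166 hosts -> /24 (254 usable): 192.168.208.0/24
127 hosts -> /24 (254 usable): 192.168.209.0/24
40 hosts -> /26 (62 usable): 192.168.210.0/26
Allocation: 192.168.208.0/24 (166 hosts, 254 usable); 192.168.209.0/24 (127 hosts, 254 usable); 192.168.210.0/26 (40 hosts, 62 usable)


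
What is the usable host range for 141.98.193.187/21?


Network: 141.98.192.0
Broadcast: 141.98.199.255
First usable = network + 1
Last usable = broadcast - 1
Range: 141.98.192.1 to 141.98.199.254


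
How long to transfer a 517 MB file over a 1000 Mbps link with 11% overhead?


Effective throughput = 1000 * (1 - 11/100) = 890 Mbps
File size in Mb = 517 * 8 = 4136 Mb
Time = 4136 / 890
Time = 4.6472 seconds


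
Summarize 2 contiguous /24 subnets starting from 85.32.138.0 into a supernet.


Original prefix: /24
Number of subnets: 2 = 2^1
New prefix = 24 - 1 = 23
Supernet: 85.32.138.0/23


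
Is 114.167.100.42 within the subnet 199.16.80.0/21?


Subnet network: 199.16.80.0
Test IP AND mask: 114.167.96.0
No, 114.167.100.42 is not in 199.16.80.0/21
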